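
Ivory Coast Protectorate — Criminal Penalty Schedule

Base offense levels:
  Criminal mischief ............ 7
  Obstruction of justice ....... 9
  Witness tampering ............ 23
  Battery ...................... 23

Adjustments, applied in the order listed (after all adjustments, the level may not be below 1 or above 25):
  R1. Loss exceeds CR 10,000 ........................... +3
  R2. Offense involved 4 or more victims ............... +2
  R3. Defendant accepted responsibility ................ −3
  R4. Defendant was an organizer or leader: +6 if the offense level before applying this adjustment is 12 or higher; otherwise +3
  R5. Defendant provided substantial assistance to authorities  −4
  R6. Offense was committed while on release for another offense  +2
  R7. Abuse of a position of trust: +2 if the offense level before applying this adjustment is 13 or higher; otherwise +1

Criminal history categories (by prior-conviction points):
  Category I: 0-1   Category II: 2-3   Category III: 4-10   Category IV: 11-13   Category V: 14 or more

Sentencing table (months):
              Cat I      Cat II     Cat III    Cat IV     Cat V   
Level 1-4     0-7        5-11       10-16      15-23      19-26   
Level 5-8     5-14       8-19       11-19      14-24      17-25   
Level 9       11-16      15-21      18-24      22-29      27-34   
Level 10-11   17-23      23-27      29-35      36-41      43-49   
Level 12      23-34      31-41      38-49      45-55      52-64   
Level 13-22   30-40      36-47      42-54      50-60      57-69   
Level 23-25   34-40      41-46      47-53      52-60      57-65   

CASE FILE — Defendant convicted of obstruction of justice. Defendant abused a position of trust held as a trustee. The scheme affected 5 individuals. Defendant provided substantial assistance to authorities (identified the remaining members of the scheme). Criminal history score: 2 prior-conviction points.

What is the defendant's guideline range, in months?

Base offense level for obstruction of justice: 9.
R1 does not apply.
R2 applies: 9 + 2 = 11.
R4 does not apply.
R5 applies: 11 − 4 = 7.
R6 does not apply.
R7 applies (level before this adjustment is 7 < 13, so +1): 7 + 1 = 8.
Final offense level: 8.
Criminal history: 2 prior points → Category II (2-3).
Level 8 falls in the 5-8 band.
Grid: Level 5-8 × Category II = 8-19 months.

8-19 months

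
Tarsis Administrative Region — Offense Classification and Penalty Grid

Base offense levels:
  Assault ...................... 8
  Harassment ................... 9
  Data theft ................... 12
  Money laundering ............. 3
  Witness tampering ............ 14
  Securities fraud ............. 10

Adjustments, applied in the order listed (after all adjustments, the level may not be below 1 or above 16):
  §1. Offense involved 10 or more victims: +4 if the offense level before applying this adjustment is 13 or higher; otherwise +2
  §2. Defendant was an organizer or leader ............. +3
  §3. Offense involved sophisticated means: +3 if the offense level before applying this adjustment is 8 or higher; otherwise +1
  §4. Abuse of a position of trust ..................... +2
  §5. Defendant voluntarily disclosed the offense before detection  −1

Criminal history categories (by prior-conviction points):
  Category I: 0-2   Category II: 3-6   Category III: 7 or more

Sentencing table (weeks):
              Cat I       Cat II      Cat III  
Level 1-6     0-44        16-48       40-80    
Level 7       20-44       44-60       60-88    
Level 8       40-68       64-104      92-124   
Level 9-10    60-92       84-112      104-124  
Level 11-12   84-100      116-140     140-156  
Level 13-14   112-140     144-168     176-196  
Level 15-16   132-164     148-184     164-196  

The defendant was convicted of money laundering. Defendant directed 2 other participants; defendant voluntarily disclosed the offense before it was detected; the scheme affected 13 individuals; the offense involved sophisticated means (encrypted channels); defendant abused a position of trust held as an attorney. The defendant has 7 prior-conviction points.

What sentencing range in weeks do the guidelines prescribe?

Base offense level for money laundering: 3.
§1 applies (level before this adjustment is 3 < 13, so +2): 3 + 2 = 5.
§2 applies: 5 + 3 = 8.
§3 applies (level before this adjustment is 8 ≥ 8, so +3): 8 + 3 = 11.
§4 applies: 11 + 2 = 13.
§5 applies: 13 − 1 = 12.
Final offense level: 12.
Criminal history: 7 prior points → Category III (7+).
Level 12 falls in the 11-12 band.
Grid: Level 11-12 × Category III = 140-156 weeks.

140-156 weeks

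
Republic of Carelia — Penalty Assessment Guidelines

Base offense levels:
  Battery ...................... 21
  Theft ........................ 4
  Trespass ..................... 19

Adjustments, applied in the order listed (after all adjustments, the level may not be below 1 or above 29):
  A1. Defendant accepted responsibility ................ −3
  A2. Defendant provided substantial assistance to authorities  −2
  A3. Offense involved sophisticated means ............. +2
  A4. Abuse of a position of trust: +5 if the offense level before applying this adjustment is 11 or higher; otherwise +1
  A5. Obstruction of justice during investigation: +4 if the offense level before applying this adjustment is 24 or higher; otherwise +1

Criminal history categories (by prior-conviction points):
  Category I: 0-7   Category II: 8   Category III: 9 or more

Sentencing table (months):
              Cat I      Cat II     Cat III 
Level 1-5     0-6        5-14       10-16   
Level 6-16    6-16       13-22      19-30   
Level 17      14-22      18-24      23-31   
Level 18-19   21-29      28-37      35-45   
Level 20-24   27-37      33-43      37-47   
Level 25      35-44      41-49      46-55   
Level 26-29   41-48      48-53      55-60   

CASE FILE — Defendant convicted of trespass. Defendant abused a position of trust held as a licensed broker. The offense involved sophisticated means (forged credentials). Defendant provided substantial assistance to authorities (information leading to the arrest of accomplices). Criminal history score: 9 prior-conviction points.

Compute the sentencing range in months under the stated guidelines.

37-47 months

Base offense level for trespass: 19.
A2 applies: 19 − 2 = 17.
A3 applies: 17 + 2 = 19.
A4 applies (level before this adjustment is 19 ≥ 11, so +5): 19 + 5 = 24.
A5 does not apply.
Final offense level: 24.
Criminal history: 9 prior points → Category III (9+).
Level 24 falls in the 20-24 band.
Grid: Level 20-24 × Category III = 37-47 months.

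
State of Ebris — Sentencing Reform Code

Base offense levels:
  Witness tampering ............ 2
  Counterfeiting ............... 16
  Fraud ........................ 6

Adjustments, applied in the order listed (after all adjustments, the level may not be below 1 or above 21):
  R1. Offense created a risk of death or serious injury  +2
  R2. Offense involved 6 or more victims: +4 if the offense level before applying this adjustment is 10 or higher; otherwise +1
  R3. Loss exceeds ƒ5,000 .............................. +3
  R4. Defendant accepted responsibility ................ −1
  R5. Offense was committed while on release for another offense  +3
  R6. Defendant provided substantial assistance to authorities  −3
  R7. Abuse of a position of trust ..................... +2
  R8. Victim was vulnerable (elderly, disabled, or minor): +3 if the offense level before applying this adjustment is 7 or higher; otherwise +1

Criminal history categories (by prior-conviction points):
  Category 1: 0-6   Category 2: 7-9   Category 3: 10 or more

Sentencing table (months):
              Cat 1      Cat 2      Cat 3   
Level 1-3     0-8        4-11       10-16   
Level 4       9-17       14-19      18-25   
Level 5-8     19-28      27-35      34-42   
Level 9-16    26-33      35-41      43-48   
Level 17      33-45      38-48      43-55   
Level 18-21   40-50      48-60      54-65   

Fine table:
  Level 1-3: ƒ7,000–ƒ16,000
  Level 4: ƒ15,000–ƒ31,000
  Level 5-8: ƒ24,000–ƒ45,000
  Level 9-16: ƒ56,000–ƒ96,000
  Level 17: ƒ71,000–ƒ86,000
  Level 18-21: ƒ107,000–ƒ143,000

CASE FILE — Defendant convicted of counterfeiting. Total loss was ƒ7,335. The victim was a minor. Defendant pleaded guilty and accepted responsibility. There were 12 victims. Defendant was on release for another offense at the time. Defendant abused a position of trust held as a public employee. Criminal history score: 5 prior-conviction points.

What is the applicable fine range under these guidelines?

ƒ107,000–ƒ143,000

Base offense level for counterfeiting: 16.
R2 applies (level before this adjustment is 16 ≥ 10, so +4): 16 + 4 = 20.
R3 applies: 20 + 3 = 23.
R4 applies: 23 − 1 = 22.
R5 applies: 22 + 3 = 25.
R7 applies: 25 + 2 = 27.
R8 applies (level before this adjustment is 27 ≥ 7, so +3): 27 + 3 = 30.
Level 30 exceeds the maximum of 21; capped at 21.
Final offense level: 21.
Level 21 falls in the 18-21 band.
Fine table: Level 18-21 → ƒ107,000–ƒ143,000.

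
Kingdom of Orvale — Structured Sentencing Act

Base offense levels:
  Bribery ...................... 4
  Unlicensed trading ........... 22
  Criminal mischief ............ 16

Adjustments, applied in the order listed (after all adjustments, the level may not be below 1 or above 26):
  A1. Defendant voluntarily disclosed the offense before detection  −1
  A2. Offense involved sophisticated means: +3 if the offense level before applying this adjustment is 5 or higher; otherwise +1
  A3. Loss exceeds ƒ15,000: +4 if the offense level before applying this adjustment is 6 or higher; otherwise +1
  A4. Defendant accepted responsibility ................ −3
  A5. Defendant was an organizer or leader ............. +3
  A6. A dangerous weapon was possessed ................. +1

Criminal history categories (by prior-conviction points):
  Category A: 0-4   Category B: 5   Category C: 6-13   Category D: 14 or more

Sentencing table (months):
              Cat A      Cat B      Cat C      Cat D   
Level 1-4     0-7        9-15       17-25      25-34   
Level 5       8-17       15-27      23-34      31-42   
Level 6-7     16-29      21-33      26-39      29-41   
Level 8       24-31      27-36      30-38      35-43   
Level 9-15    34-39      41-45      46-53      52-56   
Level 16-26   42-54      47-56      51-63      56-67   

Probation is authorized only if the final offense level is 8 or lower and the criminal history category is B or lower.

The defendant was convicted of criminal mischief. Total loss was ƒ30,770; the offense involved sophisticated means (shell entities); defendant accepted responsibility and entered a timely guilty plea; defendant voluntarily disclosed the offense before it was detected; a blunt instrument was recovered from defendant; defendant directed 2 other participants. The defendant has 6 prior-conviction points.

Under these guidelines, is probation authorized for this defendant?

Base offense level for criminal mischief: 16.
A1 applies: 16 − 1 = 15.
A2 applies (level before this adjustment is 15 ≥ 5, so +3): 15 + 3 = 18.
A3 applies (level before this adjustment is 18 ≥ 6, so +4): 18 + 4 = 22.
A4 applies: 22 − 3 = 19.
A5 applies: 19 + 3 = 22.
A6 applies: 22 + 1 = 23.
Final offense level: 23.
Criminal history: 6 prior points → Category C (6-13).
Level 23 falls in the 16-26 band.
Grid: Level 16-26 × Category C = 51-63 months.
Probation check: level 23 > 8 and category C > B → not eligible.

No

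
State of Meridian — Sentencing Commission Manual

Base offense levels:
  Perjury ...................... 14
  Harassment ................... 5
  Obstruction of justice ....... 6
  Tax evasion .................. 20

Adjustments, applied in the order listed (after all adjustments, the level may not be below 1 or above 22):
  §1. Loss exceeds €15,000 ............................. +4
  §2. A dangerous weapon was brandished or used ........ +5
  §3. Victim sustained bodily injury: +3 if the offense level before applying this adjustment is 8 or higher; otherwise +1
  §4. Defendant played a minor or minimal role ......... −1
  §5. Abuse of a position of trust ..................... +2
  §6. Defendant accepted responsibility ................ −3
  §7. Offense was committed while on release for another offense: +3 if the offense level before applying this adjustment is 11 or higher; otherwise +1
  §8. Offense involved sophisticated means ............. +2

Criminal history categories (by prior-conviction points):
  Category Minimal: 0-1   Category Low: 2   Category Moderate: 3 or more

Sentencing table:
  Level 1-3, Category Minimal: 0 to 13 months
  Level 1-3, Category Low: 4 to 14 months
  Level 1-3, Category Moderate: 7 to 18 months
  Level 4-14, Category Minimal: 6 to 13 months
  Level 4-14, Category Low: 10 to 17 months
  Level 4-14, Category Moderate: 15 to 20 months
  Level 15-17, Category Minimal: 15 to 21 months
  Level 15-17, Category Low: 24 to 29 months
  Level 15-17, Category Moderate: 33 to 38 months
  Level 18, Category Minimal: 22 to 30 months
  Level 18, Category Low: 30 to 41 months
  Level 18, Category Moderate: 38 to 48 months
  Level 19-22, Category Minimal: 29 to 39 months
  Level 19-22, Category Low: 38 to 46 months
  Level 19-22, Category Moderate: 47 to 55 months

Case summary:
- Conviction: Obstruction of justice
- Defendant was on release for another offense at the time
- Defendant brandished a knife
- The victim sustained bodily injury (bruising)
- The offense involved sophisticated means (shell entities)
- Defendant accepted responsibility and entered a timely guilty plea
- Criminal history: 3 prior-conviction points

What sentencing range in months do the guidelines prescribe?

Base offense level for obstruction of justice: 6.
§2 applies: 6 + 5 = 11.
§3 applies (level before this adjustment is 11 ≥ 8, so +3): 11 + 3 = 14.
§4 does not apply.
§5 does not apply.
§6 applies: 14 − 3 = 11.
§7 applies (level before this adjustment is 11 ≥ 11, so +3): 11 + 3 = 14.
§8 applies: 14 + 2 = 16.
Final offense level: 16.
Criminal history: 3 prior points → Category Moderate (3+).
Level 16 falls in the 15-17 band.
Grid: Level 15-17 × Category Moderate = 33-38 months.

33-38 months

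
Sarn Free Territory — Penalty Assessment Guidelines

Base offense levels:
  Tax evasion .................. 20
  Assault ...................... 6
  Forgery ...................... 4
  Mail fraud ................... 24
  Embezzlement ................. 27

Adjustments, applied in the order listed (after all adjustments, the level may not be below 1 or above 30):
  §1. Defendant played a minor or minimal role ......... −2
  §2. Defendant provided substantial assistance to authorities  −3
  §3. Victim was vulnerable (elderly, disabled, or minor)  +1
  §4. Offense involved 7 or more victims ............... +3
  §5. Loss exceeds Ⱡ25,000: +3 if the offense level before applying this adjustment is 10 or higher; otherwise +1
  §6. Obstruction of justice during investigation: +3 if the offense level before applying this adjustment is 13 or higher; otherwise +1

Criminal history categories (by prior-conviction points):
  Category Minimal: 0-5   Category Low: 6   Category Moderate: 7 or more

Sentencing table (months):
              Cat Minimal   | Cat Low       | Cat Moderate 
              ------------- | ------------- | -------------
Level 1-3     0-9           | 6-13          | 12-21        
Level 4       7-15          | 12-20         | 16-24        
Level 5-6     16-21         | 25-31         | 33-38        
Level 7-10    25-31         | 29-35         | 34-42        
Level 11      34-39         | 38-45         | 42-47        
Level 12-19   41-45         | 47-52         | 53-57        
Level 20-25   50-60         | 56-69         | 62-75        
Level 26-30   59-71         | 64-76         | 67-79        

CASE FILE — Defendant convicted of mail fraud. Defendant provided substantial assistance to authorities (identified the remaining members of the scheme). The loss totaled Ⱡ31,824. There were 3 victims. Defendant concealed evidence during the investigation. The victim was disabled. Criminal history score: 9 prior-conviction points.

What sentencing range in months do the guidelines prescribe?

67-79 months

Base offense level for mail fraud: 24.
§1 does not apply.
§2 applies: 24 − 3 = 21.
§3 applies: 21 + 1 = 22.
§4 does not apply.
§5 applies (level before this adjustment is 22 ≥ 10, so +3): 22 + 3 = 25.
§6 applies (level before this adjustment is 25 ≥ 13, so +3): 25 + 3 = 28.
Final offense level: 28.
Criminal history: 9 prior points → Category Moderate (7+).
Level 28 falls in the 26-30 band.
Grid: Level 26-30 × Category Moderate = 67-79 months.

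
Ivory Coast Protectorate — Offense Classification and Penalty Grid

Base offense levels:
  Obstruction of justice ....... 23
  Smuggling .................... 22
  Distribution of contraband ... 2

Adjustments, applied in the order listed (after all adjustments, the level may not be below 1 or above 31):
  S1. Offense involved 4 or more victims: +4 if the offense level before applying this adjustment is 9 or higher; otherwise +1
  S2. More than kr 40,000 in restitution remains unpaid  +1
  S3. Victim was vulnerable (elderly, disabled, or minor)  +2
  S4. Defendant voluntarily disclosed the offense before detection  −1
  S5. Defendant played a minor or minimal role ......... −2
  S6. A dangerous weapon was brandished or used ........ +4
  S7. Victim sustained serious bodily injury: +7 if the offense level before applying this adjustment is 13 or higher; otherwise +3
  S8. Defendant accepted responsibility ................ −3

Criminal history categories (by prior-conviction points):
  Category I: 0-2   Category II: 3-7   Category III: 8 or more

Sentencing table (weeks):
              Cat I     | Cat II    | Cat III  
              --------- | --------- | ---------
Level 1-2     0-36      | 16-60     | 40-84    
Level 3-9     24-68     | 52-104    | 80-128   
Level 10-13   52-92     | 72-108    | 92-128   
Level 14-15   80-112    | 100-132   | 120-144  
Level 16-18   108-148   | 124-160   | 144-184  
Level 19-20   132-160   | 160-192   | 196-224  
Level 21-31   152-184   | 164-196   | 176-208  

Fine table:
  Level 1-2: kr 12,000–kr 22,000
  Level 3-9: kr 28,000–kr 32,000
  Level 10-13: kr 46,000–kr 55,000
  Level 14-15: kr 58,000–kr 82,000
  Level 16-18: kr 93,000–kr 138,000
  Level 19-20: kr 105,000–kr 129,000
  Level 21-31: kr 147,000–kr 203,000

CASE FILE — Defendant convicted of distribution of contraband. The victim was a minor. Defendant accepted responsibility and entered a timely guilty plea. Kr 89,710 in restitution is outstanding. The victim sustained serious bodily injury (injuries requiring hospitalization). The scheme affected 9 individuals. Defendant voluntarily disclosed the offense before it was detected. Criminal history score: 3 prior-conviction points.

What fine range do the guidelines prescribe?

kr 28,000–kr 32,000

Base offense level for distribution of contraband: 2.
S1 applies (level before this adjustment is 2 < 9, so +1): 2 + 1 = 3.
S2 applies: 3 + 1 = 4.
S3 applies: 4 + 2 = 6.
S4 applies: 6 − 1 = 5.
S7 applies (level before this adjustment is 5 < 13, so +3): 5 + 3 = 8.
S8 applies: 8 − 3 = 5.
Final offense level: 5.
Level 5 falls in the 3-9 band.
Fine table: Level 3-9 → kr 28,000–kr 32,000.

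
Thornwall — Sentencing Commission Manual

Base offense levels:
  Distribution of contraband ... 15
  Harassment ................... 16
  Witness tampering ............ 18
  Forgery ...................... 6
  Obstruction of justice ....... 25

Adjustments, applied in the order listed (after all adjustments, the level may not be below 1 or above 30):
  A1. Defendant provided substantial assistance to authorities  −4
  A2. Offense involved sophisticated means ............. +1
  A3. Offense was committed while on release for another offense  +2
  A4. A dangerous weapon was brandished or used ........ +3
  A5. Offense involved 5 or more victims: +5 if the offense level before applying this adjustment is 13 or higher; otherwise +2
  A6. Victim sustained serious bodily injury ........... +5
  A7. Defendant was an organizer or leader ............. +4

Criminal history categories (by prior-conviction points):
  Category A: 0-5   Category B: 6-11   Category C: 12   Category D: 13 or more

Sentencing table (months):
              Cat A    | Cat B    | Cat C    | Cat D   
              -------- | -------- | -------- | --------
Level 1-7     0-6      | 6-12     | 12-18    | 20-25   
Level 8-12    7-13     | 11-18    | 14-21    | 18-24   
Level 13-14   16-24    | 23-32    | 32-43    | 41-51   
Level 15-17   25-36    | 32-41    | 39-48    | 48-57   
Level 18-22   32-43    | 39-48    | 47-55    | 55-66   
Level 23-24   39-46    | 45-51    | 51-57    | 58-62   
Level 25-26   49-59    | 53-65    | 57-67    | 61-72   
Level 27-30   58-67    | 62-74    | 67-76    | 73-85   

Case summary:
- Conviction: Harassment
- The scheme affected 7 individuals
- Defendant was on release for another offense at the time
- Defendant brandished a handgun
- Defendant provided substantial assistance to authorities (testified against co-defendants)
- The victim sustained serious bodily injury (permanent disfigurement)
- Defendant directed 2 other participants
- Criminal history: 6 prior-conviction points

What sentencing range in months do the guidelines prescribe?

62-74 months

Base offense level for harassment: 16.
A1 applies: 16 − 4 = 12.
A2 does not apply.
A3 applies: 12 + 2 = 14.
A4 applies: 14 + 3 = 17.
A5 applies (level before this adjustment is 17 ≥ 13, so +5): 17 + 5 = 22.
A6 applies: 22 + 5 = 27.
A7 applies: 27 + 4 = 31.
Level 31 exceeds the maximum of 30; capped at 30.
Final offense level: 30.
Criminal history: 6 prior points → Category B (6-11).
Level 30 falls in the 27-30 band.
Grid: Level 27-30 × Category B = 62-74 months.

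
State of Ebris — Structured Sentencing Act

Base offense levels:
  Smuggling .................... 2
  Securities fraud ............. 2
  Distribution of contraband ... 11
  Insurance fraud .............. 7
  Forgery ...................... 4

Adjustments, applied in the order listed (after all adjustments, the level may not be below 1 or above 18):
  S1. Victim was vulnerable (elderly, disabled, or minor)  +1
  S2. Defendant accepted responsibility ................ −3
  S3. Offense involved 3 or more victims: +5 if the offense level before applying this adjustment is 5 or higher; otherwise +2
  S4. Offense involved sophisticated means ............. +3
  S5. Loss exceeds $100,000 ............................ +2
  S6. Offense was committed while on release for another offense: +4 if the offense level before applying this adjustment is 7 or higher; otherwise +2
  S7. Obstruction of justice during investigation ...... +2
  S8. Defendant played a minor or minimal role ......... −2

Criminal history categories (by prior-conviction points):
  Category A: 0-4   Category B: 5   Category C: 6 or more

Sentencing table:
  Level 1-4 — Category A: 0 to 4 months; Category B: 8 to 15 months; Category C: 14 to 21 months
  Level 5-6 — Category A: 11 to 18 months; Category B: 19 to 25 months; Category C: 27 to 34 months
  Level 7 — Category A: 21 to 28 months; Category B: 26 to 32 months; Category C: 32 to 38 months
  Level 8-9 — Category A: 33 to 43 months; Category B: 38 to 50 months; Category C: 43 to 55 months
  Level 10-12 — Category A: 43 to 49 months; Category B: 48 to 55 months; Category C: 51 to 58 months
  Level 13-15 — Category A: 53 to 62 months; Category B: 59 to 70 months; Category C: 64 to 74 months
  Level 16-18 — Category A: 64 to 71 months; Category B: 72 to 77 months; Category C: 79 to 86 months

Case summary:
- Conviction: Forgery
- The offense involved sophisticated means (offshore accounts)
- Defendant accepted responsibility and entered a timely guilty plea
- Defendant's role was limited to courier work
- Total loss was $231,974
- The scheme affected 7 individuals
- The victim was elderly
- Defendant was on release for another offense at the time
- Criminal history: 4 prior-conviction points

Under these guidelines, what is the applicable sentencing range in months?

Base offense level for forgery: 4.
S1 applies: 4 + 1 = 5.
S2 applies: 5 − 3 = 2.
S3 applies (level before this adjustment is 2 < 5, so +2): 2 + 2 = 4.
S4 applies: 4 + 3 = 7.
S5 applies: 7 + 2 = 9.
S6 applies (level before this adjustment is 9 ≥ 7, so +4): 9 + 4 = 13.
S8 applies: 13 − 2 = 11.
Final offense level: 11.
Criminal history: 4 prior points → Category A (0-4).
Level 11 falls in the 10-12 band.
Grid: Level 10-12 × Category A = 43-49 months.

43-49 months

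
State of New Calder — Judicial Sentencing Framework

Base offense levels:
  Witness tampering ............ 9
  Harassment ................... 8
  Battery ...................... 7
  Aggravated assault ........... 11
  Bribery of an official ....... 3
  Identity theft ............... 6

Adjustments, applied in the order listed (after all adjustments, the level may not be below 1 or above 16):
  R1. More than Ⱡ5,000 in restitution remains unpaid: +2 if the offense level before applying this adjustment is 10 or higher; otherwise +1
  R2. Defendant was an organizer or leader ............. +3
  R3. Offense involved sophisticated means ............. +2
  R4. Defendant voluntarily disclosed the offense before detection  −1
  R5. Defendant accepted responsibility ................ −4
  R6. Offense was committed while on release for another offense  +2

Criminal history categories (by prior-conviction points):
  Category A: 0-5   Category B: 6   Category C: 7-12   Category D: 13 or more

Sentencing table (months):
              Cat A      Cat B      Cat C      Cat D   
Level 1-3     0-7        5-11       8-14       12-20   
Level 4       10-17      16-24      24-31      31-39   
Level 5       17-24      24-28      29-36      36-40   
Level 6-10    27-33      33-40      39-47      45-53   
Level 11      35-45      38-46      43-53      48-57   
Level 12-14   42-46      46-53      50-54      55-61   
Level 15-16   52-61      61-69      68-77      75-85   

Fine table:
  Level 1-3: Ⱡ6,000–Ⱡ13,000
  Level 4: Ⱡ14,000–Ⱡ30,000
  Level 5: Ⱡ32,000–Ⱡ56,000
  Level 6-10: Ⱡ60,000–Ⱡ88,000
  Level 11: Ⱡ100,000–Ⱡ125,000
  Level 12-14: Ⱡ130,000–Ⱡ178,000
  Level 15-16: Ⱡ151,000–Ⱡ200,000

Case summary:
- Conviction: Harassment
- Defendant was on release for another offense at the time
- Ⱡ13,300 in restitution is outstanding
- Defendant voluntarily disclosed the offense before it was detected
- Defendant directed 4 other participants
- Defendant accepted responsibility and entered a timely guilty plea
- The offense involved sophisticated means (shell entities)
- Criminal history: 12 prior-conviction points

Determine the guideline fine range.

Ⱡ100,000–Ⱡ125,000

Base offense level for harassment: 8.
R1 applies (level before this adjustment is 8 < 10, so +1): 8 + 1 = 9.
R2 applies: 9 + 3 = 12.
R3 applies: 12 + 2 = 14.
R4 applies: 14 − 1 = 13.
R5 applies: 13 − 4 = 9.
R6 applies: 9 + 2 = 11.
Final offense level: 11.
Level 11 falls in the 11 band.
Fine table: Level 11 → Ⱡ100,000–Ⱡ125,000.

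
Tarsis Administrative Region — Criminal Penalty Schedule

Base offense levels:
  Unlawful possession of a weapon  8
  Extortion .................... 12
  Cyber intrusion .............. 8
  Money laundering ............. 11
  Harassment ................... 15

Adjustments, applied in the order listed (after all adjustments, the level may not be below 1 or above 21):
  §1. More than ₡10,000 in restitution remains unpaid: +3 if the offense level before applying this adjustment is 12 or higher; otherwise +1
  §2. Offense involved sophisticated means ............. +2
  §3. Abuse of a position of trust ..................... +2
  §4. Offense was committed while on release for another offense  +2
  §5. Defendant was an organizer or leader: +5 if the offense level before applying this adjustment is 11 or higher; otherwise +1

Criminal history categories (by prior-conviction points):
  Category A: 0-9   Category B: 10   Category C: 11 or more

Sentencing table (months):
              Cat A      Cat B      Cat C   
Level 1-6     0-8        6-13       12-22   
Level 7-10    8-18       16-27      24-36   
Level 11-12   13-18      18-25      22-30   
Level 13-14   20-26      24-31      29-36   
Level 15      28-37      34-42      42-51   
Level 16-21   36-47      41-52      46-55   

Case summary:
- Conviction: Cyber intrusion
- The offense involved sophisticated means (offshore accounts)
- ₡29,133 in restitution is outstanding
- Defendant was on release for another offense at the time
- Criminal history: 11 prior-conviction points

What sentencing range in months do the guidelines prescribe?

Base offense level for cyber intrusion: 8.
§1 applies (level before this adjustment is 8 < 12, so +1): 8 + 1 = 9.
§2 applies: 9 + 2 = 11.
§3 does not apply.
§4 applies: 11 + 2 = 13.
Final offense level: 13.
Criminal history: 11 prior points → Category C (11+).
Level 13 falls in the 13-14 band.
Grid: Level 13-14 × Category C = 29-36 months.

29-36 months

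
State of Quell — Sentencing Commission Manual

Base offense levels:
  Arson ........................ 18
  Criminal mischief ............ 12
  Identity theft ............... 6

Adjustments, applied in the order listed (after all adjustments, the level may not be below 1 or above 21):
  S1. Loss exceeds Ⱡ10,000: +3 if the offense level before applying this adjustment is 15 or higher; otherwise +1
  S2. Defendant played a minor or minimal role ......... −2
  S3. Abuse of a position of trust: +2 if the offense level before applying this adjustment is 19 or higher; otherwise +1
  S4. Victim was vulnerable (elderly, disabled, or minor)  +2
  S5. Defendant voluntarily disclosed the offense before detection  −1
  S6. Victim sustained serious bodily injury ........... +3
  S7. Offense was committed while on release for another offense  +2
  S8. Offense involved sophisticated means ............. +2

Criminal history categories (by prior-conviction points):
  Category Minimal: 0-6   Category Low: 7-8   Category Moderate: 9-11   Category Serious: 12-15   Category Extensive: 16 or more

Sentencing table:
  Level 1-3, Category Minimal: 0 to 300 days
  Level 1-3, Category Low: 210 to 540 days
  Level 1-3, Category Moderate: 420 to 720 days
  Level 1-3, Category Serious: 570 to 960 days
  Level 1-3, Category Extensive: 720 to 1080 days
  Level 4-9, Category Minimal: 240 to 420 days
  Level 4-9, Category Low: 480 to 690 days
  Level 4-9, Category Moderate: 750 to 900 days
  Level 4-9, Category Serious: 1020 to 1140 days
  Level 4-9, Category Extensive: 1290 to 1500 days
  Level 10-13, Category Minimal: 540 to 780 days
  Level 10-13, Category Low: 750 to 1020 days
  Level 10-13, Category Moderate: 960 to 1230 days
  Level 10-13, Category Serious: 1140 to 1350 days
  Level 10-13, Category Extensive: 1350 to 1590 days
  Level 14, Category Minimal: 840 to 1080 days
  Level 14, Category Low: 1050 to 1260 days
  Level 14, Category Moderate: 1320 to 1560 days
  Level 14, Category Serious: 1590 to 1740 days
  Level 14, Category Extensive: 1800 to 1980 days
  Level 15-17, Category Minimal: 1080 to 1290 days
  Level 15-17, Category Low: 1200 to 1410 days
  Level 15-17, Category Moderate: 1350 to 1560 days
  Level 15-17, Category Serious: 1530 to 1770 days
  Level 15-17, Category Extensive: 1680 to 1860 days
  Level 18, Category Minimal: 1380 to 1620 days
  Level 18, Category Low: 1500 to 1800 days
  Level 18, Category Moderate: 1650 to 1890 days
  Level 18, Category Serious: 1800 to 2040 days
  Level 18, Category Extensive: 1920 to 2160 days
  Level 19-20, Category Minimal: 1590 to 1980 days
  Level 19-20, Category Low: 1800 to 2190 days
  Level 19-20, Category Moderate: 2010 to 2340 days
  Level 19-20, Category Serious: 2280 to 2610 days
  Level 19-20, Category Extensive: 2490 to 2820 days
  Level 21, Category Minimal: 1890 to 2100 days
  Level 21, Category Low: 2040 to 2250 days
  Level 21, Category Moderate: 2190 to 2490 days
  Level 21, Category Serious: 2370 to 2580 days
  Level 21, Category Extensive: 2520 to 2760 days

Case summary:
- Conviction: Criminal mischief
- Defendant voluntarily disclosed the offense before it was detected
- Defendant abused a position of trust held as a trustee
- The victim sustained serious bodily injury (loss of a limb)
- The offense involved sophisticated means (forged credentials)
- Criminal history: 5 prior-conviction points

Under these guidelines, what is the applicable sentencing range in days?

Base offense level for criminal mischief: 12.
S1 does not apply.
S3 applies (level before this adjustment is 12 < 19, so +1): 12 + 1 = 13.
S5 applies: 13 − 1 = 12.
S6 applies: 12 + 3 = 15.
S7 does not apply.
S8 applies: 15 + 2 = 17.
Final offense level: 17.
Criminal history: 5 prior points → Category Minimal (0-6).
Level 17 falls in the 15-17 band.
Grid: Level 15-17 × Category Minimal = 1080-1290 days.

1080-1290 days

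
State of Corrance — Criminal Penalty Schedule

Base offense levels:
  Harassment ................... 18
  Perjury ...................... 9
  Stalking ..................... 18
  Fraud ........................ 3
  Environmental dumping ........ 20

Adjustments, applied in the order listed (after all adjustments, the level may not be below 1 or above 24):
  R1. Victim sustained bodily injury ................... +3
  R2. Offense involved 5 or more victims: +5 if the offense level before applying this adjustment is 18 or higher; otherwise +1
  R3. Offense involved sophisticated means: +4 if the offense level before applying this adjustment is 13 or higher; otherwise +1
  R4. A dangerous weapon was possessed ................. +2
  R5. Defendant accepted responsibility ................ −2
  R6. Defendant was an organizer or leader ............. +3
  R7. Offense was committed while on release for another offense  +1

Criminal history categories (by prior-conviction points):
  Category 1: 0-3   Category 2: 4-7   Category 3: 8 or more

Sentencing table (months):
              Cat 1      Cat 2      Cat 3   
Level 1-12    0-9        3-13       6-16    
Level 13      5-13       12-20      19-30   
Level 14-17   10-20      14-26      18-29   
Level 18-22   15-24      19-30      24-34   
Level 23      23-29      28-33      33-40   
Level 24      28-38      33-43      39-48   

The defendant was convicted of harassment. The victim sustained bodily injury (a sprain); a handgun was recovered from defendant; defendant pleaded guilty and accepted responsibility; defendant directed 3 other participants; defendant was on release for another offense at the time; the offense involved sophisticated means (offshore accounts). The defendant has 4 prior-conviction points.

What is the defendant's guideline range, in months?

33-43 months

Base offense level for harassment: 18.
R1 applies: 18 + 3 = 21.
R2 does not apply.
R3 applies (level before this adjustment is 21 ≥ 13, so +4): 21 + 4 = 25.
R4 applies: 25 + 2 = 27.
R5 applies: 27 − 2 = 25.
R6 applies: 25 + 3 = 28.
R7 applies: 28 + 1 = 29.
Level 29 exceeds the maximum of 24; capped at 24.
Final offense level: 24.
Criminal history: 4 prior points → Category 2 (4-7).
Level 24 falls in the 24 band.
Grid: Level 24 × Category 2 = 33-43 months.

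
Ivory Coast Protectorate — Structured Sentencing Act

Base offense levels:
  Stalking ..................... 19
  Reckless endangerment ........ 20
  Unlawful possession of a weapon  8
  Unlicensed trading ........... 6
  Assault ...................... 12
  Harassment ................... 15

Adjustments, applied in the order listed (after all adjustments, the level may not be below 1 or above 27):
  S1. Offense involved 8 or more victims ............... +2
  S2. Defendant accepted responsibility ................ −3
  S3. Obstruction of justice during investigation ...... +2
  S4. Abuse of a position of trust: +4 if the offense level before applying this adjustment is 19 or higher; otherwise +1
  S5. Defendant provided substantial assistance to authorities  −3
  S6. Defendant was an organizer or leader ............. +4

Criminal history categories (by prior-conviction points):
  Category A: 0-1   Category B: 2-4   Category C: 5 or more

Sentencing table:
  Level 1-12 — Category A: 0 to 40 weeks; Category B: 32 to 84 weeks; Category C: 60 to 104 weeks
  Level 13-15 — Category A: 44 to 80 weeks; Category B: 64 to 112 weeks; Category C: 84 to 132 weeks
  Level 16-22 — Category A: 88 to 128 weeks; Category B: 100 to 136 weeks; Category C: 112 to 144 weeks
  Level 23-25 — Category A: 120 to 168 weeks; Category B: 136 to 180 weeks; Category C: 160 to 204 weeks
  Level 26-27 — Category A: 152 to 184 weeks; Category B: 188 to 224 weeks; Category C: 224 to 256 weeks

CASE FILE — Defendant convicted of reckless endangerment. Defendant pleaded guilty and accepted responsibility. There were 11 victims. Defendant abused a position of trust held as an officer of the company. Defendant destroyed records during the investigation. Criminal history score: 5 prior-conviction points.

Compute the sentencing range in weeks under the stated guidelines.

160-204 weeks

Base offense level for reckless endangerment: 20.
S1 applies: 20 + 2 = 22.
S2 applies: 22 − 3 = 19.
S3 applies: 19 + 2 = 21.
S4 applies (level before this adjustment is 21 ≥ 19, so +4): 21 + 4 = 25.
S5 does not apply.
Final offense level: 25.
Criminal history: 5 prior points → Category C (5+).
Level 25 falls in the 23-25 band.
Grid: Level 23-25 × Category C = 160-204 weeks.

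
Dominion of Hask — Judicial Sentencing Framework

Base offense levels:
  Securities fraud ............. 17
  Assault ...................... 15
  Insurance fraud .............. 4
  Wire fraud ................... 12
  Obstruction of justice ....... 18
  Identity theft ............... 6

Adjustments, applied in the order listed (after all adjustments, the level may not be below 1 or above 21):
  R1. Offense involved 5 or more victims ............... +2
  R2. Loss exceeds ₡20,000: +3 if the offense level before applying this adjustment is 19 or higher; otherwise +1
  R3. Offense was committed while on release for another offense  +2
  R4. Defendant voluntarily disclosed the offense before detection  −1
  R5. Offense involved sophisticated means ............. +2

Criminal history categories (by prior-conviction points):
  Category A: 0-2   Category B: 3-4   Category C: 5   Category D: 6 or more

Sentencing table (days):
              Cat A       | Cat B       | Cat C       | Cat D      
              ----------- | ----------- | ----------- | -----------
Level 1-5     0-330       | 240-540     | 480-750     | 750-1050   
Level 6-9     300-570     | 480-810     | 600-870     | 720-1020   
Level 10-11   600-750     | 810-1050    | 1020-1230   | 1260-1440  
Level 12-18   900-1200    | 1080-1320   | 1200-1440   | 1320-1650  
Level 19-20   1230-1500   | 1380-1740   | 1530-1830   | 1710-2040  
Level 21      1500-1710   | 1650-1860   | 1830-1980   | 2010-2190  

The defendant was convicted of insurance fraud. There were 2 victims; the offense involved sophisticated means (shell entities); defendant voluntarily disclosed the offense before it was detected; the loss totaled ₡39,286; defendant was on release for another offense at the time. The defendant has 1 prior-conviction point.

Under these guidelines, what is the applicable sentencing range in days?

300-570 days

Base offense level for insurance fraud: 4.
R1 does not apply.
R2 applies (level before this adjustment is 4 < 19, so +1): 4 + 1 = 5.
R3 applies: 5 + 2 = 7.
R4 applies: 7 − 1 = 6.
R5 applies: 6 + 2 = 8.
Final offense level: 8.
Criminal history: 1 prior point → Category A (0-2).
Level 8 falls in the 6-9 band.
Grid: Level 6-9 × Category A = 300-570 days.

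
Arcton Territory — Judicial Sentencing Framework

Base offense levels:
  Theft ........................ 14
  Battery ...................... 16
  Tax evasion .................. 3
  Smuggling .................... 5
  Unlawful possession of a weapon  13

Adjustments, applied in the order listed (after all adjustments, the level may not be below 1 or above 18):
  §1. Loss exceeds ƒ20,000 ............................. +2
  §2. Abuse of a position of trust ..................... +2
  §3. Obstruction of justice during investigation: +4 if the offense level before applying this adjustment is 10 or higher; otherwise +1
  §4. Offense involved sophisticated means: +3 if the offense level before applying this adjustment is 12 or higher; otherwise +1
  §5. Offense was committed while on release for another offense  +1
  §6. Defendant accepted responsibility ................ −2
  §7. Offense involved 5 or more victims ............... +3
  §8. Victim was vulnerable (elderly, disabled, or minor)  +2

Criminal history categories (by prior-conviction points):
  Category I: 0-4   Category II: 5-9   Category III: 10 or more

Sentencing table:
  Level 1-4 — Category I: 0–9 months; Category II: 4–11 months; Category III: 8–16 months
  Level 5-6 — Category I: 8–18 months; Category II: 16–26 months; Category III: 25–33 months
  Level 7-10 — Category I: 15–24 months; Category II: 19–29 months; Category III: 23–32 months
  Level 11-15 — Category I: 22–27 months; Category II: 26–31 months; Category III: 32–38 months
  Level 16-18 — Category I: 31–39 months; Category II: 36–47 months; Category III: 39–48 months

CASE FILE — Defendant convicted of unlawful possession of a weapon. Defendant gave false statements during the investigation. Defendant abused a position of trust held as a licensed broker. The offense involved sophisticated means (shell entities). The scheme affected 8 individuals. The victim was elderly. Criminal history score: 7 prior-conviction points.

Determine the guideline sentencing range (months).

Base offense level for unlawful possession of a weapon: 13.
§2 applies: 13 + 2 = 15.
§3 applies (level before this adjustment is 15 ≥ 10, so +4): 15 + 4 = 19.
§4 applies (level before this adjustment is 19 ≥ 12, so +3): 19 + 3 = 22.
§7 applies: 22 + 3 = 25.
§8 applies: 25 + 2 = 27.
Level 27 exceeds the maximum of 18; capped at 18.
Final offense level: 18.
Criminal history: 7 prior points → Category II (5-9).
Level 18 falls in the 16-18 band.
Grid: Level 16-18 × Category II = 36-47 months.

36-47 months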